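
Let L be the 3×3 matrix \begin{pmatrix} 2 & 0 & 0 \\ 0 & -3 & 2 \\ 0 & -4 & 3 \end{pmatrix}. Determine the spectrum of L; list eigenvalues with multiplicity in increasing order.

-1, 1, 2

Characteristic polynomial: p(s) = s^3 - 2s^2 - s + 2 = (s - 2)(s - 1)(s + 1).
Roots (with multiplicity): -1, 1, 2.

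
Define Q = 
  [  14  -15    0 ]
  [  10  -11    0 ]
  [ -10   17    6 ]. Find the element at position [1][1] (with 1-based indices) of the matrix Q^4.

766

Characteristic polynomial: s^3 - 9s^2 + 14s + 24 = (s - 6)(s - 4)(s + 1), so the eigenvalues are -1, 4, 6.
s=4: eigenvector (3, 2, -2).
s=-1: eigenvector (1, 1, -1).
s=6: eigenvector (0, 0, 1).
P = [[3, 1, 0], [2, 1, 0], [-2, -1, 1]], D = diag(4, -1, 6), P⁻¹ = [[1, -1, 0], [-2, 3, 0], [0, 1, 1]].
Q⁴ = P·diag(256, 1, 1296)·P⁻¹ = [[766, -765, 0], [510, -509, 0], [-510, 1805, 1296]].
The requested entry is 766.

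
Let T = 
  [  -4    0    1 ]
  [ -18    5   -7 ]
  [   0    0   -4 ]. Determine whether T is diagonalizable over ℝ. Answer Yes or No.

No

Characteristic polynomial: p(r) = r^3 + 3r^2 - 24r - 80 = (r - 5)(r + 4)^2.
r = -4 has algebraic multiplicity 2; rank(T + 4I) = 2, so geometric multiplicity = 1.
Geometric multiplicity < algebraic multiplicity, so T is not diagonalizable.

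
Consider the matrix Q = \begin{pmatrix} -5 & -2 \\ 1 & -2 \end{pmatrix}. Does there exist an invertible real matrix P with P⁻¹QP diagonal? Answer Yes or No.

Yes

Characteristic polynomial: p(μ) = μ^2 + 7μ + 12 = (μ + 3)(μ + 4).
All 2 eigenvalues are distinct, so Q is diagonalizable.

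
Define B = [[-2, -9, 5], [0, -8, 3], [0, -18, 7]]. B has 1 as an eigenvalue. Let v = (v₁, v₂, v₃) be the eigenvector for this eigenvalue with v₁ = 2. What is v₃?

3

B − 1I = [[-3, -9, 5], [0, -9, 3], [0, -18, 6]].
Solving (B − 1I)v = 0 gives the eigenspace spanned by (2, 1, 3).
With v₁ = 2, v = (2, 1, 3), so v₃ = 3.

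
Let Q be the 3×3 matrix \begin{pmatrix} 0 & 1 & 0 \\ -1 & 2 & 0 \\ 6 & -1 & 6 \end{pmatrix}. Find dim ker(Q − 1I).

1

Q − 1I = [[-1, 1, 0], [-1, 1, 0], [6, -1, 5]].
This matrix has rank 2, so its null space has dimension 3 − 2 = 1.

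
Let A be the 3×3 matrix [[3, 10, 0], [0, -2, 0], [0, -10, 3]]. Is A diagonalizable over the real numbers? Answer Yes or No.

Characteristic polynomial: p(s) = s^3 - 4s^2 - 3s + 18 = (s - 3)^2(s + 2).
s = 3 has algebraic multiplicity 2; rank(A − 3I) = 1, so geometric multiplicity = 2.
Every eigenvalue has geometric = algebraic multiplicity, so A is diagonalizable.

Yes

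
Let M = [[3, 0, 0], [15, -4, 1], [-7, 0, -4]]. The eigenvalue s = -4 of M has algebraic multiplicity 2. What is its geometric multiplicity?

M + 4I = [[7, 0, 0], [15, 0, 1], [-7, 0, 0]].
This matrix has rank 2, so its null space has dimension 3 − 2 = 1.

1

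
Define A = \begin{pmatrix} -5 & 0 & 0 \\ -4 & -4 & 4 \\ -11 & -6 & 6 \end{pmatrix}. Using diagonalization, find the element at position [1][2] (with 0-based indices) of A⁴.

Characteristic polynomial: t^3 + 3t^2 - 10t = t(t - 2)(t + 5), so the eigenvalues are -5, 0, 2.
t=-5: eigenvector (1, 0, 1).
t=0: eigenvector (0, 1, 1).
t=2: eigenvector (0, 2, 3).
P = [[1, 0, 0], [0, 1, 2], [1, 1, 3]], D = diag(-5, 0, 2), P⁻¹ = [[1, 0, 0], [2, 3, -2], [-1, -1, 1]].
A⁴ = P·diag(625, 0, 16)·P⁻¹ = [[625, 0, 0], [-32, -32, 32], [577, -48, 48]].
The requested entry is 32.

32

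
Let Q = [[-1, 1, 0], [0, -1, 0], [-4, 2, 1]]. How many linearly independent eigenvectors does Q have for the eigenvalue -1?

1

Q + 1I = [[0, 1, 0], [0, 0, 0], [-4, 2, 2]].
This matrix has rank 2, so its null space has dimension 3 − 2 = 1.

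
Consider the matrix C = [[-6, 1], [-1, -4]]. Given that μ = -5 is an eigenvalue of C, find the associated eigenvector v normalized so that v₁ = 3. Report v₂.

C + 5I = [[-1, 1], [-1, 1]].
Solving (C + 5I)v = 0 gives the eigenspace spanned by (3, 3).
With v₁ = 3, v = (3, 3), so v₂ = 3.

3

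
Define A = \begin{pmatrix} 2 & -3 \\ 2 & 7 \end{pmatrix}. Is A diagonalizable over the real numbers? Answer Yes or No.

Yes

Characteristic polynomial: p(μ) = μ^2 - 9μ + 20 = (μ - 5)(μ - 4).
All 2 eigenvalues are distinct, so A is diagonalizable.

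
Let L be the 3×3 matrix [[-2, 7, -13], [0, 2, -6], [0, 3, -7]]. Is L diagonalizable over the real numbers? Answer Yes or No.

Yes

Characteristic polynomial: p(λ) = λ^3 + 7λ^2 + 14λ + 8 = (λ + 1)(λ + 2)(λ + 4).
All 3 eigenvalues are distinct, so L is diagonalizable.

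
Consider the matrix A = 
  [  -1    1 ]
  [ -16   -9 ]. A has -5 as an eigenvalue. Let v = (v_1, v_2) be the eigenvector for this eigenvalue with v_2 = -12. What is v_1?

3

A + 5I = [[4, 1], [-16, -4]].
Solving (A + 5I)v = 0 gives the eigenspace spanned by (3, -12).
With v_2 = -12, v = (3, -12), so v_1 = 3.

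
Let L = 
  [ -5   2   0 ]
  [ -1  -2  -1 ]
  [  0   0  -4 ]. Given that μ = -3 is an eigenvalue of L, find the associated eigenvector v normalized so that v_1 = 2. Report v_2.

2

L + 3I = [[-2, 2, 0], [-1, 1, -1], [0, 0, -1]].
Solving (L + 3I)v = 0 gives the eigenspace spanned by (2, 2, 0).
With v_1 = 2, v = (2, 2, 0), so v_2 = 2.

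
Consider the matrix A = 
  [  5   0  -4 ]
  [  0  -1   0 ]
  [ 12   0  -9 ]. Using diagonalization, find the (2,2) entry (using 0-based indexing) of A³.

Characteristic polynomial: λ^3 + 5λ^2 + 7λ + 3 = (λ + 1)^2(λ + 3), so the eigenvalues are -3, -1, -1.
λ=-3: eigenvector (1, 0, 2).
λ=-1: eigenvector (-2, 0, -3).
λ=-1: eigenvector (0, 1, 0).
P = [[1, -2, 0], [0, 0, 1], [2, -3, 0]], D = diag(-3, -1, -1), P⁻¹ = [[-3, 0, 2], [-2, 0, 1], [0, 1, 0]].
A³ = P·diag(-27, -1, -1)·P⁻¹ = [[77, 0, -52], [0, -1, 0], [156, 0, -105]].
The requested entry is -105.

-105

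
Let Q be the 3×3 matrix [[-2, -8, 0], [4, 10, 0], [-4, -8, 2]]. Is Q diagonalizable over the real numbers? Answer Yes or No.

Yes

Characteristic polynomial: p(s) = s^3 - 10s^2 + 28s - 24 = (s - 6)(s - 2)^2.
s = 2 has algebraic multiplicity 2; rank(Q − 2I) = 1, so geometric multiplicity = 2.
Every eigenvalue has geometric = algebraic multiplicity, so Q is diagonalizable.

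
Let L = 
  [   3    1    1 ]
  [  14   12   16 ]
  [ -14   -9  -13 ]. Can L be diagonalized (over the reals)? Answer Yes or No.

No

Characteristic polynomial: p(t) = t^3 - 2t^2 - 15t + 36 = (t - 3)^2(t + 4).
t = 3 has algebraic multiplicity 2; rank(L − 3I) = 2, so geometric multiplicity = 1.
Geometric multiplicity < algebraic multiplicity, so L is not diagonalizable.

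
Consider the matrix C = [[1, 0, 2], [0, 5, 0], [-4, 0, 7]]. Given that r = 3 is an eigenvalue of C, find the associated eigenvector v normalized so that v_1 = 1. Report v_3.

1

C − 3I = [[-2, 0, 2], [0, 2, 0], [-4, 0, 4]].
Solving (C − 3I)v = 0 gives the eigenspace spanned by (1, 0, 1).
With v_1 = 1, v = (1, 0, 1), so v_3 = 1.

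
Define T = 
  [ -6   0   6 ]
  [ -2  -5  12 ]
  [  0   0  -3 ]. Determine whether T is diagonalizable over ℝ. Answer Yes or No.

Characteristic polynomial: p(μ) = μ^3 + 14μ^2 + 63μ + 90 = (μ + 3)(μ + 5)(μ + 6).
All 3 eigenvalues are distinct, so T is diagonalizable.

Yes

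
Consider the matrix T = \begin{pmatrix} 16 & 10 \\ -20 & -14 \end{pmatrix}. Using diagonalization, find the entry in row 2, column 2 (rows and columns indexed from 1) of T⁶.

Characteristic polynomial: r^2 - 2r - 24 = (r - 6)(r + 4), so the eigenvalues are -4, 6.
r=-4: eigenvector (-1, 2).
r=6: eigenvector (1, -1).
P = [[-1, 1], [2, -1]], D = diag(-4, 6), P⁻¹ = [[1, 1], [2, 1]].
T⁶ = P·diag(4096, 46656)·P⁻¹ = [[89216, 42560], [-85120, -38464]].
The requested entry is -38464.

-38464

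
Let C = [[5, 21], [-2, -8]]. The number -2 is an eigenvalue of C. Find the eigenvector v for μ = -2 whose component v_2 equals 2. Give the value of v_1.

C + 2I = [[7, 21], [-2, -6]].
Solving (C + 2I)v = 0 gives the eigenspace spanned by (-6, 2).
With v_2 = 2, v = (-6, 2), so v_1 = -6.

-6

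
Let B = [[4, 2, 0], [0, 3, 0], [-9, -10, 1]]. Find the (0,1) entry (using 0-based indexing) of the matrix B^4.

Characteristic polynomial: t^3 - 8t^2 + 19t - 12 = (t - 4)(t - 3)(t - 1), so the eigenvalues are 1, 3, 4.
t=1: eigenvector (0, 0, 1).
t=3: eigenvector (-2, 1, 4).
t=4: eigenvector (1, 0, -3).
P = [[0, -2, 1], [0, 1, 0], [1, 4, -3]], D = diag(1, 3, 4), P⁻¹ = [[3, 2, 1], [0, 1, 0], [1, 2, 0]].
B⁴ = P·diag(1, 81, 256)·P⁻¹ = [[256, 350, 0], [0, 81, 0], [-765, -1210, 1]].
The requested entry is 350.

350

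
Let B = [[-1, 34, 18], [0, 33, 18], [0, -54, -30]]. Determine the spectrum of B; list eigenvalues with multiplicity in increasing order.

Characteristic polynomial: p(μ) = μ^3 - 2μ^2 - 21μ - 18 = (μ - 6)(μ + 1)(μ + 3).
Roots (with multiplicity): -3, -1, 6.

-3, -1, 6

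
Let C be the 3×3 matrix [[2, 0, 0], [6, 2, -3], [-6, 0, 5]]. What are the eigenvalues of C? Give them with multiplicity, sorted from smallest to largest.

2, 2, 5

Characteristic polynomial: p(s) = s^3 - 9s^2 + 24s - 20 = (s - 5)(s - 2)^2.
Roots (with multiplicity): 2, 2, 5.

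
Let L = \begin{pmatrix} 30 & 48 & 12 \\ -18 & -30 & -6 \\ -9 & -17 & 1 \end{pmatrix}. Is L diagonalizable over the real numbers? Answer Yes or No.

Characteristic polynomial: p(t) = t^3 - t^2 - 30t + 72 = (t - 4)(t - 3)(t + 6).
All 3 eigenvalues are distinct, so L is diagonalizable.

Yes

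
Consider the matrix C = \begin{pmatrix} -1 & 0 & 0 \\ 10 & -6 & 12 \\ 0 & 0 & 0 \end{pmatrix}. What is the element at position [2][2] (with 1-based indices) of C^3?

Characteristic polynomial: μ^3 + 7μ^2 + 6μ = μ(μ + 1)(μ + 6), so the eigenvalues are -6, -1, 0.
μ=-1: eigenvector (1, 2, 0).
μ=-6: eigenvector (0, 1, 0).
μ=0: eigenvector (0, 2, 1).
P = [[1, 0, 0], [2, 1, 2], [0, 0, 1]], D = diag(-1, -6, 0), P⁻¹ = [[1, 0, 0], [-2, 1, -2], [0, 0, 1]].
C³ = P·diag(-1, -216, 0)·P⁻¹ = [[-1, 0, 0], [430, -216, 432], [0, 0, 0]].
The requested entry is -216.

-216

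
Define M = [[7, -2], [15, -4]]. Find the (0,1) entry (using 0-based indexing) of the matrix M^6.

-126

Characteristic polynomial: s^2 - 3s + 2 = (s - 2)(s - 1), so the eigenvalues are 1, 2.
s=1: eigenvector (1, 3).
s=2: eigenvector (2, 5).
P = [[1, 2], [3, 5]], D = diag(1, 2), P⁻¹ = [[-5, 2], [3, -1]].
M⁶ = P·diag(1, 64)·P⁻¹ = [[379, -126], [945, -314]].
The requested entry is -126.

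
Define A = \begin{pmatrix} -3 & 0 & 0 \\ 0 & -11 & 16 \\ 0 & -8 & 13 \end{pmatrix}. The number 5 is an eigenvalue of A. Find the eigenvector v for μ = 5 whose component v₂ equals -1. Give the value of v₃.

-1

A − 5I = [[-8, 0, 0], [0, -16, 16], [0, -8, 8]].
Solving (A − 5I)v = 0 gives the eigenspace spanned by (0, -1, -1).
With v₂ = -1, v = (0, -1, -1), so v₃ = -1.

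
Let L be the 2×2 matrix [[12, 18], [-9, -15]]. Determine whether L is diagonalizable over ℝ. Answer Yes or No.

Yes

Characteristic polynomial: p(s) = s^2 + 3s - 18 = (s - 3)(s + 6).
All 2 eigenvalues are distinct, so L is diagonalizable.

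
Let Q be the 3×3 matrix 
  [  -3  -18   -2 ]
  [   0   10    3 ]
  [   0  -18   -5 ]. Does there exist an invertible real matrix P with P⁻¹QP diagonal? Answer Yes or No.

Characteristic polynomial: p(r) = r^3 - 2r^2 - 11r + 12 = (r - 4)(r - 1)(r + 3).
All 3 eigenvalues are distinct, so Q is diagonalizable.

Yes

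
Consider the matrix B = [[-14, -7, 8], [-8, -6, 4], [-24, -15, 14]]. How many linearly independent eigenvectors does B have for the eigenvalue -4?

B + 4I = [[-10, -7, 8], [-8, -2, 4], [-24, -15, 18]].
This matrix has rank 2, so its null space has dimension 3 − 2 = 1.

1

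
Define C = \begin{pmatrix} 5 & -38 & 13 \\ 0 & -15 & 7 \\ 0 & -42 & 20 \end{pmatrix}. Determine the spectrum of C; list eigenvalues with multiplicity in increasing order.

Characteristic polynomial: p(r) = r^3 - 10r^2 + 19r + 30 = (r - 6)(r - 5)(r + 1).
Roots (with multiplicity): -1, 5, 6.

-1, 5, 6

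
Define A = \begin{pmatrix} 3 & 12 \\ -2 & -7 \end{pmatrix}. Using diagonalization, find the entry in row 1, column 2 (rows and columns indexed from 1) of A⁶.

Characteristic polynomial: s^2 + 4s + 3 = (s + 1)(s + 3), so the eigenvalues are -3, -1.
s=-3: eigenvector (-2, 1).
s=-1: eigenvector (3, -1).
P = [[-2, 3], [1, -1]], D = diag(-3, -1), P⁻¹ = [[1, 3], [1, 2]].
A⁶ = P·diag(729, 1)·P⁻¹ = [[-1455, -4368], [728, 2185]].
The requested entry is -4368.

-4368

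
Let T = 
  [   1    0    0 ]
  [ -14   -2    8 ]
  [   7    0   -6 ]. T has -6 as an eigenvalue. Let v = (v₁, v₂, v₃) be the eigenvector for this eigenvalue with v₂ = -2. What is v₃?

T + 6I = [[7, 0, 0], [-14, 4, 8], [7, 0, 0]].
Solving (T + 6I)v = 0 gives the eigenspace spanned by (0, -2, 1).
With v₂ = -2, v = (0, -2, 1), so v₃ = 1.

1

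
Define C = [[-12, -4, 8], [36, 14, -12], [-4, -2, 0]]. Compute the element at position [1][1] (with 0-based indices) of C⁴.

1456

Characteristic polynomial: s^3 - 2s^2 - 16s + 32 = (s - 4)(s - 2)(s + 4), so the eigenvalues are -4, 2, 4.
s=2: eigenvector (2, -5, 1).
s=4: eigenvector (-2, 6, -1).
s=-4: eigenvector (1, -2, 0).
P = [[2, -2, 1], [-5, 6, -2], [1, -1, 0]], D = diag(2, 4, -4), P⁻¹ = [[2, 1, 2], [2, 1, 1], [1, 0, -2]].
C⁴ = P·diag(16, 256, 256)·P⁻¹ = [[-704, -480, -960], [2400, 1456, 2400], [-480, -240, -224]].
The requested entry is 1456.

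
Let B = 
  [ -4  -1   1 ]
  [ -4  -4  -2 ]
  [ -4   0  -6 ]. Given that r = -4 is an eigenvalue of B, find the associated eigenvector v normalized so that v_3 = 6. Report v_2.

B + 4I = [[0, -1, 1], [-4, 0, -2], [-4, 0, -2]].
Solving (B + 4I)v = 0 gives the eigenspace spanned by (-3, 6, 6).
With v_3 = 6, v = (-3, 6, 6), so v_2 = 6.

6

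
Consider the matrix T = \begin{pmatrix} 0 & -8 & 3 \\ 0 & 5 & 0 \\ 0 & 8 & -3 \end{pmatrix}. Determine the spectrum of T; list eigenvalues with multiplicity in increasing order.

-3, 0, 5

Characteristic polynomial: p(r) = r^3 - 2r^2 - 15r = r(r - 5)(r + 3).
Roots (with multiplicity): -3, 0, 5.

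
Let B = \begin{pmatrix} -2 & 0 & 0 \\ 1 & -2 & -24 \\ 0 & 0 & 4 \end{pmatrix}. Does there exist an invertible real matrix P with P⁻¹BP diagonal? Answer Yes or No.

Characteristic polynomial: p(λ) = λ^3 - 12λ - 16 = (λ - 4)(λ + 2)^2.
λ = -2 has algebraic multiplicity 2; rank(B + 2I) = 2, so geometric multiplicity = 1.
Geometric multiplicity < algebraic multiplicity, so B is not diagonalizable.

No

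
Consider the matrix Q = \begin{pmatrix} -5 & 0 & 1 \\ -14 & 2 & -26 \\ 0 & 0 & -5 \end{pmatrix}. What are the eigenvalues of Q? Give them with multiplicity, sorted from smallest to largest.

Characteristic polynomial: p(s) = s^3 + 8s^2 + 5s - 50 = (s - 2)(s + 5)^2.
Roots (with multiplicity): -5, -5, 2.

-5, -5, 2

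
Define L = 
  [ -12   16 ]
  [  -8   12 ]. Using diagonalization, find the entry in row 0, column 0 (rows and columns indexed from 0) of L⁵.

Characteristic polynomial: t^2 - 16 = (t - 4)(t + 4), so the eigenvalues are -4, 4.
t=-4: eigenvector (2, 1).
t=4: eigenvector (1, 1).
P = [[2, 1], [1, 1]], D = diag(-4, 4), P⁻¹ = [[1, -1], [-1, 2]].
L⁵ = P·diag(-1024, 1024)·P⁻¹ = [[-3072, 4096], [-2048, 3072]].
The requested entry is -3072.

-3072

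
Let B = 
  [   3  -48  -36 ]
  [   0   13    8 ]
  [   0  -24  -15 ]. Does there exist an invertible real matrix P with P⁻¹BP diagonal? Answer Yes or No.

Characteristic polynomial: p(λ) = λ^3 - λ^2 - 9λ + 9 = (λ - 3)(λ - 1)(λ + 3).
All 3 eigenvalues are distinct, so B is diagonalizable.

Yes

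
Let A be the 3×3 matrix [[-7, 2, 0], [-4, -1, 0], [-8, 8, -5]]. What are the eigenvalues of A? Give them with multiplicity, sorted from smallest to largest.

Characteristic polynomial: p(λ) = λ^3 + 13λ^2 + 55λ + 75 = (λ + 3)(λ + 5)^2.
Roots (with multiplicity): -5, -5, -3.

-5, -5, -3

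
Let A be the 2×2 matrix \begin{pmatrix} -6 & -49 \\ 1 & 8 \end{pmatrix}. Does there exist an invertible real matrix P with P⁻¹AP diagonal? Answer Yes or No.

Characteristic polynomial: p(r) = r^2 - 2r + 1 = (r - 1)^2.
r = 1 has algebraic multiplicity 2; rank(A − 1I) = 1, so geometric multiplicity = 1.
Geometric multiplicity < algebraic multiplicity, so A is not diagonalizable.

No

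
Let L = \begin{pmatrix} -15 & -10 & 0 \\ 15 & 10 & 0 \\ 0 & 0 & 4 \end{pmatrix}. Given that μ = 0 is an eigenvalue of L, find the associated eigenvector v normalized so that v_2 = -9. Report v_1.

6

L = [[-15, -10, 0], [15, 10, 0], [0, 0, 4]].
Solving (L)v = 0 gives the eigenspace spanned by (6, -9, 0).
With v_2 = -9, v = (6, -9, 0), so v_1 = 6.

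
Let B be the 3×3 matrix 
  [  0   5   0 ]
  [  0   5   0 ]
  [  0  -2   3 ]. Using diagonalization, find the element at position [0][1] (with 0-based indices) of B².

25

Characteristic polynomial: r^3 - 8r^2 + 15r = r(r - 5)(r - 3), so the eigenvalues are 0, 3, 5.
r=0: eigenvector (1, 0, 0).
r=5: eigenvector (1, 1, -1).
r=3: eigenvector (0, 0, 1).
P = [[1, 1, 0], [0, 1, 0], [0, -1, 1]], D = diag(0, 5, 3), P⁻¹ = [[1, -1, 0], [0, 1, 0], [0, 1, 1]].
B² = P·diag(0, 25, 9)·P⁻¹ = [[0, 25, 0], [0, 25, 0], [0, -16, 9]].
The requested entry is 25.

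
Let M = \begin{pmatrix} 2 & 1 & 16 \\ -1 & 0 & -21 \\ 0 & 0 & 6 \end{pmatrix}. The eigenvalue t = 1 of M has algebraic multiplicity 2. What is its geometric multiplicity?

M − 1I = [[1, 1, 16], [-1, -1, -21], [0, 0, 5]].
This matrix has rank 2, so its null space has dimension 3 − 2 = 1.

1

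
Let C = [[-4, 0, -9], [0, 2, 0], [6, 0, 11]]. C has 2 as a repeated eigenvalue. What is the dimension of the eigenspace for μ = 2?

C − 2I = [[-6, 0, -9], [0, 0, 0], [6, 0, 9]].
This matrix has rank 1, so its null space has dimension 3 − 1 = 2.

2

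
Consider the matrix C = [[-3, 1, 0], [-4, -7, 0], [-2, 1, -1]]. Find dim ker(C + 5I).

1

C + 5I = [[2, 1, 0], [-4, -2, 0], [-2, 1, 4]].
This matrix has rank 2, so its null space has dimension 3 − 2 = 1.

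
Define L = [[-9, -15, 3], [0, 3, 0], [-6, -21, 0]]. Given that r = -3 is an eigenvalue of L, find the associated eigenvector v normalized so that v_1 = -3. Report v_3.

-6

L + 3I = [[-6, -15, 3], [0, 6, 0], [-6, -21, 3]].
Solving (L + 3I)v = 0 gives the eigenspace spanned by (-3, 0, -6).
With v_1 = -3, v = (-3, 0, -6), so v_3 = -6.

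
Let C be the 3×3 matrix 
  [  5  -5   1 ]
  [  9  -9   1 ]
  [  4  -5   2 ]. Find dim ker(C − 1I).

C − 1I = [[4, -5, 1], [9, -10, 1], [4, -5, 1]].
This matrix has rank 2, so its null space has dimension 3 − 2 = 1.

1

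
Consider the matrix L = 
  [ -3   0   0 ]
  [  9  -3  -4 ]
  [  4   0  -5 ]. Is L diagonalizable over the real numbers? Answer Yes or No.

No

Characteristic polynomial: p(r) = r^3 + 11r^2 + 39r + 45 = (r + 3)^2(r + 5).
r = -3 has algebraic multiplicity 2; rank(L + 3I) = 2, so geometric multiplicity = 1.
Geometric multiplicity < algebraic multiplicity, so L is not diagonalizable.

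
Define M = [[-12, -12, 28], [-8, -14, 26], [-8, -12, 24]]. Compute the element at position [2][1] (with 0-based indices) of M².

-24

Characteristic polynomial: μ^3 + 2μ^2 - 16μ - 32 = (μ - 4)(μ + 2)(μ + 4), so the eigenvalues are -4, -2, 4.
μ=4: eigenvector (-1, -1, -1).
μ=-2: eigenvector (2, 3, 2).
μ=-4: eigenvector (2, 1, 1).
P = [[-1, 2, 2], [-1, 3, 1], [-1, 2, 1]], D = diag(4, -2, -4), P⁻¹ = [[1, 2, -4], [0, 1, -1], [1, 0, -1]].
M² = P·diag(16, 4, 16)·P⁻¹ = [[16, -24, 24], [0, -20, 36], [0, -24, 40]].
The requested entry is -24.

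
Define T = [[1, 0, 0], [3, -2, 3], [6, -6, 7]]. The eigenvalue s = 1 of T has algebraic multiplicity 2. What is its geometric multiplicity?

T − 1I = [[0, 0, 0], [3, -3, 3], [6, -6, 6]].
This matrix has rank 1, so its null space has dimension 3 − 1 = 2.

2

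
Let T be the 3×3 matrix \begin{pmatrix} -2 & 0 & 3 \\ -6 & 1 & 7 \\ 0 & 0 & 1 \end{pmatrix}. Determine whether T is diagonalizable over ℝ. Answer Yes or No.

Characteristic polynomial: p(s) = s^3 - 3s + 2 = (s - 1)^2(s + 2).
s = 1 has algebraic multiplicity 2; rank(T − 1I) = 2, so geometric multiplicity = 1.
Geometric multiplicity < algebraic multiplicity, so T is not diagonalizable.

No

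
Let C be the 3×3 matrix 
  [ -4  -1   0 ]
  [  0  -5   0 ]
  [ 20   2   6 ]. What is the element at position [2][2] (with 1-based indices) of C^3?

-125

Characteristic polynomial: λ^3 + 3λ^2 - 34λ - 120 = (λ - 6)(λ + 4)(λ + 5), so the eigenvalues are -5, -4, 6.
λ=6: eigenvector (0, 0, 1).
λ=-5: eigenvector (1, 1, -2).
λ=-4: eigenvector (1, 0, -2).
P = [[0, 1, 1], [0, 1, 0], [1, -2, -2]], D = diag(6, -5, -4), P⁻¹ = [[2, 0, 1], [0, 1, 0], [1, -1, 0]].
C³ = P·diag(216, -125, -64)·P⁻¹ = [[-64, -61, 0], [0, -125, 0], [560, 122, 216]].
The requested entry is -125.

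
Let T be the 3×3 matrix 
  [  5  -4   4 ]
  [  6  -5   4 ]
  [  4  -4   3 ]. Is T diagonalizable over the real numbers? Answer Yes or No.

Characteristic polynomial: p(μ) = μ^3 - 3μ^2 - μ + 3 = (μ - 3)(μ - 1)(μ + 1).
All 3 eigenvalues are distinct, so T is diagonalizable.

Yes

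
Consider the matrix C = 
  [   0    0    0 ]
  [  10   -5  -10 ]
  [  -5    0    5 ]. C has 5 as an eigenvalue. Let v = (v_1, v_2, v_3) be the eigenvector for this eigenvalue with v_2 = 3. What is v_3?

C − 5I = [[-5, 0, 0], [10, -10, -10], [-5, 0, 0]].
Solving (C − 5I)v = 0 gives the eigenspace spanned by (0, 3, -3).
With v_2 = 3, v = (0, 3, -3), so v_3 = -3.

-3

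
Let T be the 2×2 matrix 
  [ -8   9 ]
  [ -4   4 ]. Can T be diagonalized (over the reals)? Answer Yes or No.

No

Characteristic polynomial: p(s) = s^2 + 4s + 4 = (s + 2)^2.
s = -2 has algebraic multiplicity 2; rank(T + 2I) = 1, so geometric multiplicity = 1.
Geometric multiplicity < algebraic multiplicity, so T is not diagonalizable.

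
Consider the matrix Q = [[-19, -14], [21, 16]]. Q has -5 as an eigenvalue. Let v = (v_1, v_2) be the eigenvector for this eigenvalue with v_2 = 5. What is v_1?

Q + 5I = [[-14, -14], [21, 21]].
Solving (Q + 5I)v = 0 gives the eigenspace spanned by (-5, 5).
With v_2 = 5, v = (-5, 5), so v_1 = -5.

-5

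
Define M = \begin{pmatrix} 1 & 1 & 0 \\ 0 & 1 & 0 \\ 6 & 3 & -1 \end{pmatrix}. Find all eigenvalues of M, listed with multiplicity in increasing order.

-1, 1, 1

Characteristic polynomial: p(λ) = λ^3 - λ^2 - λ + 1 = (λ - 1)^2(λ + 1).
Roots (with multiplicity): -1, 1, 1.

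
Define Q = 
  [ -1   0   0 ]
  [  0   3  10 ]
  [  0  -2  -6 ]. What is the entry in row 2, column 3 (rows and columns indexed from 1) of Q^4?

-150

Characteristic polynomial: μ^3 + 4μ^2 + 5μ + 2 = (μ + 1)^2(μ + 2), so the eigenvalues are -2, -1, -1.
μ=-1: eigenvector (1, 0, 0).
μ=-1: eigenvector (2, 5, -2).
μ=-2: eigenvector (0, -2, 1).
P = [[1, 2, 0], [0, 5, -2], [0, -2, 1]], D = diag(-1, -1, -2), P⁻¹ = [[1, -2, -4], [0, 1, 2], [0, 2, 5]].
Q⁴ = P·diag(1, 1, 16)·P⁻¹ = [[1, 0, 0], [0, -59, -150], [0, 30, 76]].
The requested entry is -150.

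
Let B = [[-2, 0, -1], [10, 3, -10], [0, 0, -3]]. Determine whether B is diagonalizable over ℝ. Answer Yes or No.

Characteristic polynomial: p(r) = r^3 + 2r^2 - 9r - 18 = (r - 3)(r + 2)(r + 3).
All 3 eigenvalues are distinct, so B is diagonalizable.

Yes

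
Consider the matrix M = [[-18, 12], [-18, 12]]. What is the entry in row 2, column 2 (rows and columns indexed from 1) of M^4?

Characteristic polynomial: μ^2 + 6μ = μ(μ + 6), so the eigenvalues are -6, 0.
μ=0: eigenvector (2, 3).
μ=-6: eigenvector (-1, -1).
P = [[2, -1], [3, -1]], D = diag(0, -6), P⁻¹ = [[-1, 1], [-3, 2]].
M⁴ = P·diag(0, 1296)·P⁻¹ = [[3888, -2592], [3888, -2592]].
The requested entry is -2592.

-2592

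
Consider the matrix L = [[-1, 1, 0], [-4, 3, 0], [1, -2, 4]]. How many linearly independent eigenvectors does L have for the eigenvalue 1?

1

L − 1I = [[-2, 1, 0], [-4, 2, 0], [1, -2, 3]].
This matrix has rank 2, so its null space has dimension 3 − 2 = 1.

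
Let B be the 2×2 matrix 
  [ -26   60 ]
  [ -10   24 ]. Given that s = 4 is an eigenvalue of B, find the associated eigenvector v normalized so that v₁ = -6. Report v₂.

B − 4I = [[-30, 60], [-10, 20]].
Solving (B − 4I)v = 0 gives the eigenspace spanned by (-6, -3).
With v₁ = -6, v = (-6, -3), so v₂ = -3.

-3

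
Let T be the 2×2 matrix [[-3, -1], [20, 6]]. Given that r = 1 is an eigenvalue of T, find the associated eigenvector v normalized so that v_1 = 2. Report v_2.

-8

T − 1I = [[-4, -1], [20, 5]].
Solving (T − 1I)v = 0 gives the eigenspace spanned by (2, -8).
With v_1 = 2, v = (2, -8), so v_2 = -8.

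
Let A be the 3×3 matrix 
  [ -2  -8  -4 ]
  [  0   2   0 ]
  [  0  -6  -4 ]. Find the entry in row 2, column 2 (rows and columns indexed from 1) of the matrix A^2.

Characteristic polynomial: s^3 + 4s^2 - 4s - 16 = (s - 2)(s + 2)(s + 4), so the eigenvalues are -4, -2, 2.
s=-2: eigenvector (1, 0, 0).
s=2: eigenvector (-1, 1, -1).
s=-4: eigenvector (2, 0, 1).
P = [[1, -1, 2], [0, 1, 0], [0, -1, 1]], D = diag(-2, 2, -4), P⁻¹ = [[1, -1, -2], [0, 1, 0], [0, 1, 1]].
A² = P·diag(4, 4, 16)·P⁻¹ = [[4, 24, 24], [0, 4, 0], [0, 12, 16]].
The requested entry is 4.

4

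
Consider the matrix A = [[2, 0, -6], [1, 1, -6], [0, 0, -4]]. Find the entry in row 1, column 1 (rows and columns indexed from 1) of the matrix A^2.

4

Characteristic polynomial: t^3 + t^2 - 10t + 8 = (t - 2)(t - 1)(t + 4), so the eigenvalues are -4, 1, 2.
t=2: eigenvector (1, 1, 0).
t=1: eigenvector (0, 1, 0).
t=-4: eigenvector (1, 1, 1).
P = [[1, 0, 1], [1, 1, 1], [0, 0, 1]], D = diag(2, 1, -4), P⁻¹ = [[1, 0, -1], [-1, 1, 0], [0, 0, 1]].
A² = P·diag(4, 1, 16)·P⁻¹ = [[4, 0, 12], [3, 1, 12], [0, 0, 16]].
The requested entry is 4.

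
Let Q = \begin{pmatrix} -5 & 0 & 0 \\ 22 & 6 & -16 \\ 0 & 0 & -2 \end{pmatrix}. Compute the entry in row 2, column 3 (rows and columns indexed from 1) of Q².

-64

Characteristic polynomial: s^3 + s^2 - 32s - 60 = (s - 6)(s + 2)(s + 5), so the eigenvalues are -5, -2, 6.
s=6: eigenvector (0, 1, 0).
s=-5: eigenvector (1, -2, 0).
s=-2: eigenvector (0, 2, 1).
P = [[0, 1, 0], [1, -2, 2], [0, 0, 1]], D = diag(6, -5, -2), P⁻¹ = [[2, 1, -2], [1, 0, 0], [0, 0, 1]].
Q² = P·diag(36, 25, 4)·P⁻¹ = [[25, 0, 0], [22, 36, -64], [0, 0, 4]].
The requested entry is -64.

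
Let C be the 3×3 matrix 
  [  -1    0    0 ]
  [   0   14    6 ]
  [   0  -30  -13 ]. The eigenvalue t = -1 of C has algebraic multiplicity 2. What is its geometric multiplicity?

2

C + 1I = [[0, 0, 0], [0, 15, 6], [0, -30, -12]].
This matrix has rank 1, so its null space has dimension 3 − 1 = 2.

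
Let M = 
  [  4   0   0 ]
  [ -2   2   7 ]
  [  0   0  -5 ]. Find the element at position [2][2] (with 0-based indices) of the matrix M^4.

625

Characteristic polynomial: s^3 - s^2 - 22s + 40 = (s - 4)(s - 2)(s + 5), so the eigenvalues are -5, 2, 4.
s=2: eigenvector (0, 1, 0).
s=4: eigenvector (1, -1, 0).
s=-5: eigenvector (0, -1, 1).
P = [[0, 1, 0], [1, -1, -1], [0, 0, 1]], D = diag(2, 4, -5), P⁻¹ = [[1, 1, 1], [1, 0, 0], [0, 0, 1]].
M⁴ = P·diag(16, 256, 625)·P⁻¹ = [[256, 0, 0], [-240, 16, -609], [0, 0, 625]].
The requested entry is 625.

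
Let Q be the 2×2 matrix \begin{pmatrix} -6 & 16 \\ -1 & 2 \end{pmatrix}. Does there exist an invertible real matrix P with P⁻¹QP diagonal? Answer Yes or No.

No

Characteristic polynomial: p(s) = s^2 + 4s + 4 = (s + 2)^2.
s = -2 has algebraic multiplicity 2; rank(Q + 2I) = 1, so geometric multiplicity = 1.
Geometric multiplicity < algebraic multiplicity, so Q is not diagonalizable.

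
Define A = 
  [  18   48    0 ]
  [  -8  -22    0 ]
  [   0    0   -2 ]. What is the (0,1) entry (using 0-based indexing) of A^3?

Characteristic polynomial: μ^3 + 6μ^2 - 4μ - 24 = (μ - 2)(μ + 2)(μ + 6), so the eigenvalues are -6, -2, 2.
μ=-6: eigenvector (2, -1, 0).
μ=2: eigenvector (3, -1, 0).
μ=-2: eigenvector (0, 0, 1).
P = [[2, 3, 0], [-1, -1, 0], [0, 0, 1]], D = diag(-6, 2, -2), P⁻¹ = [[-1, -3, 0], [1, 2, 0], [0, 0, 1]].
A³ = P·diag(-216, 8, -8)·P⁻¹ = [[456, 1344, 0], [-224, -664, 0], [0, 0, -8]].
The requested entry is 1344.

1344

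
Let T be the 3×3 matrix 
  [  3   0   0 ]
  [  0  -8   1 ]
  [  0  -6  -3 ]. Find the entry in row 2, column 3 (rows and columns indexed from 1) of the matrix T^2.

-11

Characteristic polynomial: r^3 + 8r^2 - 3r - 90 = (r - 3)(r + 5)(r + 6), so the eigenvalues are -6, -5, 3.
r=3: eigenvector (1, 0, 0).
r=-6: eigenvector (0, 1, 2).
r=-5: eigenvector (0, 1, 3).
P = [[1, 0, 0], [0, 1, 1], [0, 2, 3]], D = diag(3, -6, -5), P⁻¹ = [[1, 0, 0], [0, 3, -1], [0, -2, 1]].
T² = P·diag(9, 36, 25)·P⁻¹ = [[9, 0, 0], [0, 58, -11], [0, 66, 3]].
The requested entry is -11.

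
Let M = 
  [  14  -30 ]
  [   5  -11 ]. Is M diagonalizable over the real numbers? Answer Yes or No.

Characteristic polynomial: p(r) = r^2 - 3r - 4 = (r - 4)(r + 1).
All 2 eigenvalues are distinct, so M is diagonalizable.

Yes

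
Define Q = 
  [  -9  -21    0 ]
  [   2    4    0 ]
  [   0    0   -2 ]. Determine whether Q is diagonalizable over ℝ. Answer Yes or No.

Yes

Characteristic polynomial: p(t) = t^3 + 7t^2 + 16t + 12 = (t + 2)^2(t + 3).
t = -2 has algebraic multiplicity 2; rank(Q + 2I) = 1, so geometric multiplicity = 2.
Every eigenvalue has geometric = algebraic multiplicity, so Q is diagonalizable.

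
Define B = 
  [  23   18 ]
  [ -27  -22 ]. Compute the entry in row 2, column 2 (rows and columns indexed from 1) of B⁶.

-18962

Characteristic polynomial: r^2 - r - 20 = (r - 5)(r + 4), so the eigenvalues are -4, 5.
r=5: eigenvector (1, -1).
r=-4: eigenvector (-2, 3).
P = [[1, -2], [-1, 3]], D = diag(5, -4), P⁻¹ = [[3, 2], [1, 1]].
B⁶ = P·diag(15625, 4096)·P⁻¹ = [[38683, 23058], [-34587, -18962]].
The requested entry is -18962.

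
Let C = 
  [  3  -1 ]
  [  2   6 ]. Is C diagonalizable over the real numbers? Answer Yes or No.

Yes

Characteristic polynomial: p(μ) = μ^2 - 9μ + 20 = (μ - 5)(μ - 4).
All 2 eigenvalues are distinct, so C is diagonalizable.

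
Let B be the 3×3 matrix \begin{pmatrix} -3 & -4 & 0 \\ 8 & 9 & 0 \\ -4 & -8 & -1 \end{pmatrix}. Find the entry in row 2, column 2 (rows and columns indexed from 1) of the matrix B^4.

1249

Characteristic polynomial: s^3 - 5s^2 - s + 5 = (s - 5)(s - 1)(s + 1), so the eigenvalues are -1, 1, 5.
s=5: eigenvector (-1, 2, -2).
s=-1: eigenvector (0, 0, 1).
s=1: eigenvector (-1, 1, -2).
P = [[-1, 0, -1], [2, 0, 1], [-2, 1, -2]], D = diag(5, -1, 1), P⁻¹ = [[1, 1, 0], [-2, 0, 1], [-2, -1, 0]].
B⁴ = P·diag(625, 1, 1)·P⁻¹ = [[-623, -624, 0], [1248, 1249, 0], [-1248, -1248, 1]].
The requested entry is 1249.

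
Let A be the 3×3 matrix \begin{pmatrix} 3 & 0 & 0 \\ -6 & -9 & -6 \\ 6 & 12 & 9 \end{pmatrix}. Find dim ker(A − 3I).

A − 3I = [[0, 0, 0], [-6, -12, -6], [6, 12, 6]].
This matrix has rank 1, so its null space has dimension 3 − 1 = 2.

2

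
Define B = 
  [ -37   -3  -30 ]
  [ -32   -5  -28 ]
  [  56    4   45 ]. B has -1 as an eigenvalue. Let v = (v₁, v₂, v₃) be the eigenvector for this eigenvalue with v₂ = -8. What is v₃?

B + 1I = [[-36, -3, -30], [-32, -4, -28], [56, 4, 46]].
Solving (B + 1I)v = 0 gives the eigenspace spanned by (-6, -8, 8).
With v₂ = -8, v = (-6, -8, 8), so v₃ = 8.

8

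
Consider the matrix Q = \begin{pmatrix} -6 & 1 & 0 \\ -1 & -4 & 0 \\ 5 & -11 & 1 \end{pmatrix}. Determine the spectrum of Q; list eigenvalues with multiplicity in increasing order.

-5, -5, 1

Characteristic polynomial: p(s) = s^3 + 9s^2 + 15s - 25 = (s - 1)(s + 5)^2.
Roots (with multiplicity): -5, -5, 1.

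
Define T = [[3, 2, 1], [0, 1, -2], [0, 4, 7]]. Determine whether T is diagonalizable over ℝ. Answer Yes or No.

No

Characteristic polynomial: p(r) = r^3 - 11r^2 + 39r - 45 = (r - 5)(r - 3)^2.
r = 3 has algebraic multiplicity 2; rank(T − 3I) = 2, so geometric multiplicity = 1.
Geometric multiplicity < algebraic multiplicity, so T is not diagonalizable.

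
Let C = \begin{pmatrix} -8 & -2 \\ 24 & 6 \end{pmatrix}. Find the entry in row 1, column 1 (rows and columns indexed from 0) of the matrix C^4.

Characteristic polynomial: t^2 + 2t = t(t + 2), so the eigenvalues are -2, 0.
t=-2: eigenvector (1, -3).
t=0: eigenvector (1, -4).
P = [[1, 1], [-3, -4]], D = diag(-2, 0), P⁻¹ = [[4, 1], [-3, -1]].
C⁴ = P·diag(16, 0)·P⁻¹ = [[64, 16], [-192, -48]].
The requested entry is -48.

-48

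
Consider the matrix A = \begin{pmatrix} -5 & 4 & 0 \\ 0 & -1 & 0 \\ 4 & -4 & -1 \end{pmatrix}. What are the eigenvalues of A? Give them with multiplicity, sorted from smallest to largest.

-5, -1, -1

Characteristic polynomial: p(λ) = λ^3 + 7λ^2 + 11λ + 5 = (λ + 1)^2(λ + 5).
Roots (with multiplicity): -5, -1, -1.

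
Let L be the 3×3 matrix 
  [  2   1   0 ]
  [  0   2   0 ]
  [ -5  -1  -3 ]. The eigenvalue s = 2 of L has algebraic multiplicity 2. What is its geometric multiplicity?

1

L − 2I = [[0, 1, 0], [0, 0, 0], [-5, -1, -5]].
This matrix has rank 2, so its null space has dimension 3 − 2 = 1.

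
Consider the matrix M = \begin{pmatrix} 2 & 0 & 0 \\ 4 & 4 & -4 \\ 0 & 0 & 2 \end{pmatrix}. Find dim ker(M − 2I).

2

M − 2I = [[0, 0, 0], [4, 2, -4], [0, 0, 0]].
This matrix has rank 1, so its null space has dimension 3 − 1 = 2.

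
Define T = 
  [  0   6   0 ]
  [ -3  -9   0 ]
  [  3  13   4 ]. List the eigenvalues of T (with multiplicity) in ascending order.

Characteristic polynomial: p(s) = s^3 + 5s^2 - 18s - 72 = (s - 4)(s + 3)(s + 6).
Roots (with multiplicity): -6, -3, 4.

-6, -3, 4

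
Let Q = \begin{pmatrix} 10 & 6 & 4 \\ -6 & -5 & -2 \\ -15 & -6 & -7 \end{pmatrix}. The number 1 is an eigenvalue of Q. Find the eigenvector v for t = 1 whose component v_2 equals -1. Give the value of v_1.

Q − 1I = [[9, 6, 4], [-6, -6, -2], [-15, -6, -8]].
Solving (Q − 1I)v = 0 gives the eigenspace spanned by (2, -1, -3).
With v_2 = -1, v = (2, -1, -3), so v_1 = 2.

2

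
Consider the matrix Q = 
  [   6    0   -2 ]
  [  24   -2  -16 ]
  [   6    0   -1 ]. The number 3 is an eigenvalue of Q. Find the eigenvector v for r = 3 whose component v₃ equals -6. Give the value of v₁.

-4

Q − 3I = [[3, 0, -2], [24, -5, -16], [6, 0, -4]].
Solving (Q − 3I)v = 0 gives the eigenspace spanned by (-4, 0, -6).
With v₃ = -6, v = (-4, 0, -6), so v₁ = -4.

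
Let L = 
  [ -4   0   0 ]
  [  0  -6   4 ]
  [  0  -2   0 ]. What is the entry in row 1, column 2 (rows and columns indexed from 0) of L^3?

112

Characteristic polynomial: r^3 + 10r^2 + 32r + 32 = (r + 2)(r + 4)^2, so the eigenvalues are -4, -4, -2.
r=-2: eigenvector (0, 1, 1).
r=-4: eigenvector (0, 2, 1).
r=-4: eigenvector (1, 0, 0).
P = [[0, 0, 1], [1, 2, 0], [1, 1, 0]], D = diag(-2, -4, -4), P⁻¹ = [[0, -1, 2], [0, 1, -1], [1, 0, 0]].
L³ = P·diag(-8, -64, -64)·P⁻¹ = [[-64, 0, 0], [0, -120, 112], [0, -56, 48]].
The requested entry is 112.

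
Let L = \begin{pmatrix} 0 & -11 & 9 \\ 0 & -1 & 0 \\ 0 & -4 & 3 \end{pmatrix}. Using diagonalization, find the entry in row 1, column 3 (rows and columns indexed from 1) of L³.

Characteristic polynomial: s^3 - 2s^2 - 3s = s(s - 3)(s + 1), so the eigenvalues are -1, 0, 3.
s=0: eigenvector (1, 0, 0).
s=-1: eigenvector (2, 1, 1).
s=3: eigenvector (3, 0, 1).
P = [[1, 2, 3], [0, 1, 0], [0, 1, 1]], D = diag(0, -1, 3), P⁻¹ = [[1, 1, -3], [0, 1, 0], [0, -1, 1]].
L³ = P·diag(0, -1, 27)·P⁻¹ = [[0, -83, 81], [0, -1, 0], [0, -28, 27]].
The requested entry is 81.

81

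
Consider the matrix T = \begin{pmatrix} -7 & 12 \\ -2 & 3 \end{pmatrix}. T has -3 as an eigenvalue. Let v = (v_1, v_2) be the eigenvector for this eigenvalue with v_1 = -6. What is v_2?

T + 3I = [[-4, 12], [-2, 6]].
Solving (T + 3I)v = 0 gives the eigenspace spanned by (-6, -2).
With v_1 = -6, v = (-6, -2), so v_2 = -2.

-2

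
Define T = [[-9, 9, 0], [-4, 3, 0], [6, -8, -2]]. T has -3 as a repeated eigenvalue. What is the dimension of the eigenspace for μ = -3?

1

T + 3I = [[-6, 9, 0], [-4, 6, 0], [6, -8, 1]].
This matrix has rank 2, so its null space has dimension 3 − 2 = 1.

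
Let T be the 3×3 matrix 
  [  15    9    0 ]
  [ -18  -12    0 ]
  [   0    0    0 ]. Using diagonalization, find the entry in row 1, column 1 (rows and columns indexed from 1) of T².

63

Characteristic polynomial: s^3 - 3s^2 - 18s = s(s - 6)(s + 3), so the eigenvalues are -3, 0, 6.
s=-3: eigenvector (-1, 2, 0).
s=6: eigenvector (-1, 1, 0).
s=0: eigenvector (0, 0, 1).
P = [[-1, -1, 0], [2, 1, 0], [0, 0, 1]], D = diag(-3, 6, 0), P⁻¹ = [[1, 1, 0], [-2, -1, 0], [0, 0, 1]].
T² = P·diag(9, 36, 0)·P⁻¹ = [[63, 27, 0], [-54, -18, 0], [0, 0, 0]].
The requested entry is 63.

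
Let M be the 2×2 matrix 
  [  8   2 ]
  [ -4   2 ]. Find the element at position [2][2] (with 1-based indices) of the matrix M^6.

Characteristic polynomial: μ^2 - 10μ + 24 = (μ - 6)(μ - 4), so the eigenvalues are 4, 6.
μ=6: eigenvector (1, -1).
μ=4: eigenvector (1, -2).
P = [[1, 1], [-1, -2]], D = diag(6, 4), P⁻¹ = [[2, 1], [-1, -1]].
M⁶ = P·diag(46656, 4096)·P⁻¹ = [[89216, 42560], [-85120, -38464]].
The requested entry is -38464.

-38464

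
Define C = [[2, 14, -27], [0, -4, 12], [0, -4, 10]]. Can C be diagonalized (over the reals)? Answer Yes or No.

No

Characteristic polynomial: p(s) = s^3 - 8s^2 + 20s - 16 = (s - 4)(s - 2)^2.
s = 2 has algebraic multiplicity 2; rank(C − 2I) = 2, so geometric multiplicity = 1.
Geometric multiplicity < algebraic multiplicity, so C is not diagonalizable.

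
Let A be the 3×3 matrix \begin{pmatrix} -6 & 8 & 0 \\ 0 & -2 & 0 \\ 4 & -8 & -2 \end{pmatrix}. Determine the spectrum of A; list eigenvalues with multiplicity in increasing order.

Characteristic polynomial: p(μ) = μ^3 + 10μ^2 + 28μ + 24 = (μ + 2)^2(μ + 6).
Roots (with multiplicity): -6, -2, -2.

-6, -2, -2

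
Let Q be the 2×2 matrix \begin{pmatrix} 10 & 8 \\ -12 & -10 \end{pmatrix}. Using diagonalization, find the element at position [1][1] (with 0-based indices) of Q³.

-40

Characteristic polynomial: λ^2 - 4 = (λ - 2)(λ + 2), so the eigenvalues are -2, 2.
λ=2: eigenvector (-1, 1).
λ=-2: eigenvector (-2, 3).
P = [[-1, -2], [1, 3]], D = diag(2, -2), P⁻¹ = [[-3, -2], [1, 1]].
Q³ = P·diag(8, -8)·P⁻¹ = [[40, 32], [-48, -40]].
The requested entry is -40.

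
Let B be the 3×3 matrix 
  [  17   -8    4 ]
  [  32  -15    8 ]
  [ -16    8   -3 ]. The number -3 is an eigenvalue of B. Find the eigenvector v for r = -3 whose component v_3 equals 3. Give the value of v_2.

-6

B + 3I = [[20, -8, 4], [32, -12, 8], [-16, 8, 0]].
Solving (B + 3I)v = 0 gives the eigenspace spanned by (-3, -6, 3).
With v_3 = 3, v = (-3, -6, 3), so v_2 = -6.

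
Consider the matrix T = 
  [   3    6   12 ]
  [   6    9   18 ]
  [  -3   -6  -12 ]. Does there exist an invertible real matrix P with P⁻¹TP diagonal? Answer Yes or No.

Characteristic polynomial: p(r) = r^3 - 9r = r(r - 3)(r + 3).
All 3 eigenvalues are distinct, so T is diagonalizable.

Yes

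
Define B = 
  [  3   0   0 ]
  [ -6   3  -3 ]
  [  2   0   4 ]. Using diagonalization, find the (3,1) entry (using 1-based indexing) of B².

Characteristic polynomial: μ^3 - 10μ^2 + 33μ - 36 = (μ - 4)(μ - 3)^2, so the eigenvalues are 3, 3, 4.
μ=3: eigenvector (1, 1, -2).
μ=3: eigenvector (1, 0, -2).
μ=4: eigenvector (0, -3, 1).
P = [[1, 1, 0], [1, 0, -3], [-2, -2, 1]], D = diag(3, 3, 4), P⁻¹ = [[6, 1, 3], [-5, -1, -3], [2, 0, 1]].
B² = P·diag(9, 9, 16)·P⁻¹ = [[9, 0, 0], [-42, 9, -21], [14, 0, 16]].
The requested entry is 14.

14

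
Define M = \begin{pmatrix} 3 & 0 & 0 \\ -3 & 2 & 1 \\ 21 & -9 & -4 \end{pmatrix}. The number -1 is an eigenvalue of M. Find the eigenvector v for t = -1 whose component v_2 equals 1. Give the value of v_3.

-3

M + 1I = [[4, 0, 0], [-3, 3, 1], [21, -9, -3]].
Solving (M + 1I)v = 0 gives the eigenspace spanned by (0, 1, -3).
With v_2 = 1, v = (0, 1, -3), so v_3 = -3.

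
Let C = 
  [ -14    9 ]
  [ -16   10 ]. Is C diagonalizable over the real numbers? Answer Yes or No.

Characteristic polynomial: p(μ) = μ^2 + 4μ + 4 = (μ + 2)^2.
μ = -2 has algebraic multiplicity 2; rank(C + 2I) = 1, so geometric multiplicity = 1.
Geometric multiplicity < algebraic multiplicity, so C is not diagonalizable.

No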